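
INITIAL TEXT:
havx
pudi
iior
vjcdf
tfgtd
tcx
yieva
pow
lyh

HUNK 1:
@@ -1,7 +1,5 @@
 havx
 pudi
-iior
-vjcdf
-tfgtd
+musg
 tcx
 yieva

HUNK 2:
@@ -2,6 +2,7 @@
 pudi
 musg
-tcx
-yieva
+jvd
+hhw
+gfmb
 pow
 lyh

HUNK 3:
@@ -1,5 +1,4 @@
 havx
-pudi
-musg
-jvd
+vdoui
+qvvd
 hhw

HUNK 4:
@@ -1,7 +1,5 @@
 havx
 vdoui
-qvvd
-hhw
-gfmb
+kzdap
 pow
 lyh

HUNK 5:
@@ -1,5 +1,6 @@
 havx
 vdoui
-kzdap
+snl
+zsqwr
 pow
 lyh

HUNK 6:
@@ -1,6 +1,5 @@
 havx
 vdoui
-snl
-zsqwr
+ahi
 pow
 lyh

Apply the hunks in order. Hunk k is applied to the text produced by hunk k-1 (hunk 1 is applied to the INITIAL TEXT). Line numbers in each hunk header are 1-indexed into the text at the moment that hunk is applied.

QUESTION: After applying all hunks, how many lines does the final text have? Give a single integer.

Answer: 5

Derivation:
Hunk 1: at line 1 remove [iior,vjcdf,tfgtd] add [musg] -> 7 lines: havx pudi musg tcx yieva pow lyh
Hunk 2: at line 2 remove [tcx,yieva] add [jvd,hhw,gfmb] -> 8 lines: havx pudi musg jvd hhw gfmb pow lyh
Hunk 3: at line 1 remove [pudi,musg,jvd] add [vdoui,qvvd] -> 7 lines: havx vdoui qvvd hhw gfmb pow lyh
Hunk 4: at line 1 remove [qvvd,hhw,gfmb] add [kzdap] -> 5 lines: havx vdoui kzdap pow lyh
Hunk 5: at line 1 remove [kzdap] add [snl,zsqwr] -> 6 lines: havx vdoui snl zsqwr pow lyh
Hunk 6: at line 1 remove [snl,zsqwr] add [ahi] -> 5 lines: havx vdoui ahi pow lyh
Final line count: 5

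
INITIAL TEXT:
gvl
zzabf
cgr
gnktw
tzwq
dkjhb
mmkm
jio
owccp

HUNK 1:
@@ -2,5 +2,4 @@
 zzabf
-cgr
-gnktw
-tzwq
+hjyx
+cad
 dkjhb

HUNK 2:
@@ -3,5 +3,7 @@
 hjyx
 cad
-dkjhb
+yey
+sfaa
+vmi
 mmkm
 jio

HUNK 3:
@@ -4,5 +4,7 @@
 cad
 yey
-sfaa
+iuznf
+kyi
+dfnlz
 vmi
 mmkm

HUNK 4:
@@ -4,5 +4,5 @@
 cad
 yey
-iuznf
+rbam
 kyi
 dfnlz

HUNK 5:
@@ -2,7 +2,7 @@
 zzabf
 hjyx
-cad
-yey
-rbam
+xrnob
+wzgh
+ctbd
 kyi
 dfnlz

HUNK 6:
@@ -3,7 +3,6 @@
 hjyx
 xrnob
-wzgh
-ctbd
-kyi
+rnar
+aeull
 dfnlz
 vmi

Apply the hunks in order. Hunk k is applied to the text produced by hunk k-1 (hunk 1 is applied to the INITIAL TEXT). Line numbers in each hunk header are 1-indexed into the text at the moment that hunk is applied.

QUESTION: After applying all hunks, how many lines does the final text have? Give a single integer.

Hunk 1: at line 2 remove [cgr,gnktw,tzwq] add [hjyx,cad] -> 8 lines: gvl zzabf hjyx cad dkjhb mmkm jio owccp
Hunk 2: at line 3 remove [dkjhb] add [yey,sfaa,vmi] -> 10 lines: gvl zzabf hjyx cad yey sfaa vmi mmkm jio owccp
Hunk 3: at line 4 remove [sfaa] add [iuznf,kyi,dfnlz] -> 12 lines: gvl zzabf hjyx cad yey iuznf kyi dfnlz vmi mmkm jio owccp
Hunk 4: at line 4 remove [iuznf] add [rbam] -> 12 lines: gvl zzabf hjyx cad yey rbam kyi dfnlz vmi mmkm jio owccp
Hunk 5: at line 2 remove [cad,yey,rbam] add [xrnob,wzgh,ctbd] -> 12 lines: gvl zzabf hjyx xrnob wzgh ctbd kyi dfnlz vmi mmkm jio owccp
Hunk 6: at line 3 remove [wzgh,ctbd,kyi] add [rnar,aeull] -> 11 lines: gvl zzabf hjyx xrnob rnar aeull dfnlz vmi mmkm jio owccp
Final line count: 11

Answer: 11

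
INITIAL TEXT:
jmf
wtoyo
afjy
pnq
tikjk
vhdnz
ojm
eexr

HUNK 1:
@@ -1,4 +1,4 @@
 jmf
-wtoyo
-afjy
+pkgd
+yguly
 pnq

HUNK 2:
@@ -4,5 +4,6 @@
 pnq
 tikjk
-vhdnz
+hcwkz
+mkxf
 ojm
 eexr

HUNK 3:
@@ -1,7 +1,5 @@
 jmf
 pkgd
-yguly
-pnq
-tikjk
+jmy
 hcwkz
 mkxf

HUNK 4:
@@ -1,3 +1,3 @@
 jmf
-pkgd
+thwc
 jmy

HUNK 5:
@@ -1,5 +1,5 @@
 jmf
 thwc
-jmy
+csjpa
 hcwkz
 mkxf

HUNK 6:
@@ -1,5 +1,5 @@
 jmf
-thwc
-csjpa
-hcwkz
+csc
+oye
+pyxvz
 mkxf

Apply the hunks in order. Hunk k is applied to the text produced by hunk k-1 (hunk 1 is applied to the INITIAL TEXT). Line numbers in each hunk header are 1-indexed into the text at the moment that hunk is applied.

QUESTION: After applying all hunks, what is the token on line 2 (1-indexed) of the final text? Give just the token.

Hunk 1: at line 1 remove [wtoyo,afjy] add [pkgd,yguly] -> 8 lines: jmf pkgd yguly pnq tikjk vhdnz ojm eexr
Hunk 2: at line 4 remove [vhdnz] add [hcwkz,mkxf] -> 9 lines: jmf pkgd yguly pnq tikjk hcwkz mkxf ojm eexr
Hunk 3: at line 1 remove [yguly,pnq,tikjk] add [jmy] -> 7 lines: jmf pkgd jmy hcwkz mkxf ojm eexr
Hunk 4: at line 1 remove [pkgd] add [thwc] -> 7 lines: jmf thwc jmy hcwkz mkxf ojm eexr
Hunk 5: at line 1 remove [jmy] add [csjpa] -> 7 lines: jmf thwc csjpa hcwkz mkxf ojm eexr
Hunk 6: at line 1 remove [thwc,csjpa,hcwkz] add [csc,oye,pyxvz] -> 7 lines: jmf csc oye pyxvz mkxf ojm eexr
Final line 2: csc

Answer: csc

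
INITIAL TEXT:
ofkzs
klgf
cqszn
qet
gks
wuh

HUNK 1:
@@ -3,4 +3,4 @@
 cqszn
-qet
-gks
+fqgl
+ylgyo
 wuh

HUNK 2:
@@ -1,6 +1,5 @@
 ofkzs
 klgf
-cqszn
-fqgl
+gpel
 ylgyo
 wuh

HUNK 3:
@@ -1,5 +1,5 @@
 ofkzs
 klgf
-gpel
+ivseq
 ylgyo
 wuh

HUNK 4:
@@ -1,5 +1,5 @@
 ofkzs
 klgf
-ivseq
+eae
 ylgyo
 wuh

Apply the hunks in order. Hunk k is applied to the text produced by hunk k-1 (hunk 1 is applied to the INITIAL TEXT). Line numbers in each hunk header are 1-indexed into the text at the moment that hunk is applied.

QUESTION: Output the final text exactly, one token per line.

Hunk 1: at line 3 remove [qet,gks] add [fqgl,ylgyo] -> 6 lines: ofkzs klgf cqszn fqgl ylgyo wuh
Hunk 2: at line 1 remove [cqszn,fqgl] add [gpel] -> 5 lines: ofkzs klgf gpel ylgyo wuh
Hunk 3: at line 1 remove [gpel] add [ivseq] -> 5 lines: ofkzs klgf ivseq ylgyo wuh
Hunk 4: at line 1 remove [ivseq] add [eae] -> 5 lines: ofkzs klgf eae ylgyo wuh

Answer: ofkzs
klgf
eae
ylgyo
wuh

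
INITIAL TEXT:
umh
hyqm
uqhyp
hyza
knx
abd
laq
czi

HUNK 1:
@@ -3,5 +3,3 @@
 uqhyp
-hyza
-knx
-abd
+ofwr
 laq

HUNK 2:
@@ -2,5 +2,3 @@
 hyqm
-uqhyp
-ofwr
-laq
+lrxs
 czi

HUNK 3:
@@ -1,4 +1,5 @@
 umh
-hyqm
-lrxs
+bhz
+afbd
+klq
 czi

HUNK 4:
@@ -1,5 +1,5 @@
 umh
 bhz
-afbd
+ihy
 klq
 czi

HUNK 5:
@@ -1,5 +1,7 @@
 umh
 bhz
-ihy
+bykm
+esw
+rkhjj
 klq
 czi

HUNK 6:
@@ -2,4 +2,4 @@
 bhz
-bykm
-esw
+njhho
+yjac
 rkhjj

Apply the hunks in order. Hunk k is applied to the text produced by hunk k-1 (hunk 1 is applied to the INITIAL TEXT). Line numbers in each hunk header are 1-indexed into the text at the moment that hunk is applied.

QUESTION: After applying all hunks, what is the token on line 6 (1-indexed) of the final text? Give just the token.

Answer: klq

Derivation:
Hunk 1: at line 3 remove [hyza,knx,abd] add [ofwr] -> 6 lines: umh hyqm uqhyp ofwr laq czi
Hunk 2: at line 2 remove [uqhyp,ofwr,laq] add [lrxs] -> 4 lines: umh hyqm lrxs czi
Hunk 3: at line 1 remove [hyqm,lrxs] add [bhz,afbd,klq] -> 5 lines: umh bhz afbd klq czi
Hunk 4: at line 1 remove [afbd] add [ihy] -> 5 lines: umh bhz ihy klq czi
Hunk 5: at line 1 remove [ihy] add [bykm,esw,rkhjj] -> 7 lines: umh bhz bykm esw rkhjj klq czi
Hunk 6: at line 2 remove [bykm,esw] add [njhho,yjac] -> 7 lines: umh bhz njhho yjac rkhjj klq czi
Final line 6: klq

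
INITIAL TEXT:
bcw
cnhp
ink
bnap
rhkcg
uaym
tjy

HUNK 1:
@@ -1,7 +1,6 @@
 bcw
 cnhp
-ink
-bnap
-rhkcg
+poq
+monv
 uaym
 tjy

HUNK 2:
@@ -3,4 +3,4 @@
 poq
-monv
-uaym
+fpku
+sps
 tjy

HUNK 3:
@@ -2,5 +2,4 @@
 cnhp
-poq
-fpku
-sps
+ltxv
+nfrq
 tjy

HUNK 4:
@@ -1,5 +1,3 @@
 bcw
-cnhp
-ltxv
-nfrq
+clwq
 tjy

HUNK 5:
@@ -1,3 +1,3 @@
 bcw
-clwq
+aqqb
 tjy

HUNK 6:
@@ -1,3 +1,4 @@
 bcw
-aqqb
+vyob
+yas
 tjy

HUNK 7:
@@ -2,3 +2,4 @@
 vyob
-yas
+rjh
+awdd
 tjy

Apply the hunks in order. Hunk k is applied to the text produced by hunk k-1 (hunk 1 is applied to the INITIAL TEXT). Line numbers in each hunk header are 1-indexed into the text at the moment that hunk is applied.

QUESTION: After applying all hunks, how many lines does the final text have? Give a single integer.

Hunk 1: at line 1 remove [ink,bnap,rhkcg] add [poq,monv] -> 6 lines: bcw cnhp poq monv uaym tjy
Hunk 2: at line 3 remove [monv,uaym] add [fpku,sps] -> 6 lines: bcw cnhp poq fpku sps tjy
Hunk 3: at line 2 remove [poq,fpku,sps] add [ltxv,nfrq] -> 5 lines: bcw cnhp ltxv nfrq tjy
Hunk 4: at line 1 remove [cnhp,ltxv,nfrq] add [clwq] -> 3 lines: bcw clwq tjy
Hunk 5: at line 1 remove [clwq] add [aqqb] -> 3 lines: bcw aqqb tjy
Hunk 6: at line 1 remove [aqqb] add [vyob,yas] -> 4 lines: bcw vyob yas tjy
Hunk 7: at line 2 remove [yas] add [rjh,awdd] -> 5 lines: bcw vyob rjh awdd tjy
Final line count: 5

Answer: 5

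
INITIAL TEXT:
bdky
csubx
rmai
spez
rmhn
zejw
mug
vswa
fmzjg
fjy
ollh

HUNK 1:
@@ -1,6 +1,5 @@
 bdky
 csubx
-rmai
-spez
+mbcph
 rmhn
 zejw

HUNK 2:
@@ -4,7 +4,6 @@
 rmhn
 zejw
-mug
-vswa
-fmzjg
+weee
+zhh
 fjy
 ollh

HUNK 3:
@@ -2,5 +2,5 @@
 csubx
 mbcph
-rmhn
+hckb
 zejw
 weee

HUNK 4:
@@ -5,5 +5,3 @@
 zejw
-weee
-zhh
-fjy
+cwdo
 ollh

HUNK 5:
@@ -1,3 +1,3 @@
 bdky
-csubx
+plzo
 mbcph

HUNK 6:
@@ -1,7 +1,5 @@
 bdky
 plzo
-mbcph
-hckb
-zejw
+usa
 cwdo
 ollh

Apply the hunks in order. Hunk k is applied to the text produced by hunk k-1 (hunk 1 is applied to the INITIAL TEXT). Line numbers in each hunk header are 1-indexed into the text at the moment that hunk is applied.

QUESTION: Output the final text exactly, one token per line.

Hunk 1: at line 1 remove [rmai,spez] add [mbcph] -> 10 lines: bdky csubx mbcph rmhn zejw mug vswa fmzjg fjy ollh
Hunk 2: at line 4 remove [mug,vswa,fmzjg] add [weee,zhh] -> 9 lines: bdky csubx mbcph rmhn zejw weee zhh fjy ollh
Hunk 3: at line 2 remove [rmhn] add [hckb] -> 9 lines: bdky csubx mbcph hckb zejw weee zhh fjy ollh
Hunk 4: at line 5 remove [weee,zhh,fjy] add [cwdo] -> 7 lines: bdky csubx mbcph hckb zejw cwdo ollh
Hunk 5: at line 1 remove [csubx] add [plzo] -> 7 lines: bdky plzo mbcph hckb zejw cwdo ollh
Hunk 6: at line 1 remove [mbcph,hckb,zejw] add [usa] -> 5 lines: bdky plzo usa cwdo ollh

Answer: bdky
plzo
usa
cwdo
ollh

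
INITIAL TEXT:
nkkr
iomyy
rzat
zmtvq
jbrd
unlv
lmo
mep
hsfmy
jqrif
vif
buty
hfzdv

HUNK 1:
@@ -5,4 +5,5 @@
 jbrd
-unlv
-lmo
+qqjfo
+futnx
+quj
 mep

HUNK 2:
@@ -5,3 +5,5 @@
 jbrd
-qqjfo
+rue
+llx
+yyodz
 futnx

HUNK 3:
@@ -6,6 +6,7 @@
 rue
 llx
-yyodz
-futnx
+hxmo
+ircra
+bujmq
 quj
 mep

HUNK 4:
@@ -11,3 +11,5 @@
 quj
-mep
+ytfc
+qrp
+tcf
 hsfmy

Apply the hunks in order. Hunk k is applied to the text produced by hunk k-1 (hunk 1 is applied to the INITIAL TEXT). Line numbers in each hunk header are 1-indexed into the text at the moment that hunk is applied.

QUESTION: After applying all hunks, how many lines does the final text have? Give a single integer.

Hunk 1: at line 5 remove [unlv,lmo] add [qqjfo,futnx,quj] -> 14 lines: nkkr iomyy rzat zmtvq jbrd qqjfo futnx quj mep hsfmy jqrif vif buty hfzdv
Hunk 2: at line 5 remove [qqjfo] add [rue,llx,yyodz] -> 16 lines: nkkr iomyy rzat zmtvq jbrd rue llx yyodz futnx quj mep hsfmy jqrif vif buty hfzdv
Hunk 3: at line 6 remove [yyodz,futnx] add [hxmo,ircra,bujmq] -> 17 lines: nkkr iomyy rzat zmtvq jbrd rue llx hxmo ircra bujmq quj mep hsfmy jqrif vif buty hfzdv
Hunk 4: at line 11 remove [mep] add [ytfc,qrp,tcf] -> 19 lines: nkkr iomyy rzat zmtvq jbrd rue llx hxmo ircra bujmq quj ytfc qrp tcf hsfmy jqrif vif buty hfzdv
Final line count: 19

Answer: 19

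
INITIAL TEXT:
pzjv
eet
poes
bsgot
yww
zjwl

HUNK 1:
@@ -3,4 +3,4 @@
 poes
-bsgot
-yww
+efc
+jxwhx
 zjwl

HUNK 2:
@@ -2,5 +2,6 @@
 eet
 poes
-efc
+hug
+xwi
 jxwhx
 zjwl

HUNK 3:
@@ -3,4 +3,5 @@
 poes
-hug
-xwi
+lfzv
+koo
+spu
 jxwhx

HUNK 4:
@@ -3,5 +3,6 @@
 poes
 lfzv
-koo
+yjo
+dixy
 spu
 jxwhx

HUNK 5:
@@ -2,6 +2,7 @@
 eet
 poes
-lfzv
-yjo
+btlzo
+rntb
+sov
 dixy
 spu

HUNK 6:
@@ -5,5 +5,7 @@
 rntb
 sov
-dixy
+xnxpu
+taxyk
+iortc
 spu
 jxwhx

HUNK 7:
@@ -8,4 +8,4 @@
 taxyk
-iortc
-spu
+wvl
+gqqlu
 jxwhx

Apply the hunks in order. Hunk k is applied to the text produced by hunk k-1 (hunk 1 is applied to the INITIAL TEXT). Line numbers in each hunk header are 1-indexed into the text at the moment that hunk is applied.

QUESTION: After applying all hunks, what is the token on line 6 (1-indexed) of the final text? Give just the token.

Answer: sov

Derivation:
Hunk 1: at line 3 remove [bsgot,yww] add [efc,jxwhx] -> 6 lines: pzjv eet poes efc jxwhx zjwl
Hunk 2: at line 2 remove [efc] add [hug,xwi] -> 7 lines: pzjv eet poes hug xwi jxwhx zjwl
Hunk 3: at line 3 remove [hug,xwi] add [lfzv,koo,spu] -> 8 lines: pzjv eet poes lfzv koo spu jxwhx zjwl
Hunk 4: at line 3 remove [koo] add [yjo,dixy] -> 9 lines: pzjv eet poes lfzv yjo dixy spu jxwhx zjwl
Hunk 5: at line 2 remove [lfzv,yjo] add [btlzo,rntb,sov] -> 10 lines: pzjv eet poes btlzo rntb sov dixy spu jxwhx zjwl
Hunk 6: at line 5 remove [dixy] add [xnxpu,taxyk,iortc] -> 12 lines: pzjv eet poes btlzo rntb sov xnxpu taxyk iortc spu jxwhx zjwl
Hunk 7: at line 8 remove [iortc,spu] add [wvl,gqqlu] -> 12 lines: pzjv eet poes btlzo rntb sov xnxpu taxyk wvl gqqlu jxwhx zjwl
Final line 6: sov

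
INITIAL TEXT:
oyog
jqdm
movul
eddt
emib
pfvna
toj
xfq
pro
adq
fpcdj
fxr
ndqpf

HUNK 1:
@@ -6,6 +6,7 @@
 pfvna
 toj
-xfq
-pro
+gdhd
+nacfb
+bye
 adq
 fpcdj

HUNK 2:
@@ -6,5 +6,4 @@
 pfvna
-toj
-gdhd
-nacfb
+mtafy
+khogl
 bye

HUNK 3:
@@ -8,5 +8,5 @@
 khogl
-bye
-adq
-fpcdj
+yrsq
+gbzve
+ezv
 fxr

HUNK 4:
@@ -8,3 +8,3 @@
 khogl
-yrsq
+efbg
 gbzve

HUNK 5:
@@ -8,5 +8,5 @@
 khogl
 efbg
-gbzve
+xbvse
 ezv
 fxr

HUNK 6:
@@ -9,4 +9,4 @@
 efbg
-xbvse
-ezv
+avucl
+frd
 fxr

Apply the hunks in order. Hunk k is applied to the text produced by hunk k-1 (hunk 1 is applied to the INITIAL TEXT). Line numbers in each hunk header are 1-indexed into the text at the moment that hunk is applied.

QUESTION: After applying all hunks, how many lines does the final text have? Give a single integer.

Hunk 1: at line 6 remove [xfq,pro] add [gdhd,nacfb,bye] -> 14 lines: oyog jqdm movul eddt emib pfvna toj gdhd nacfb bye adq fpcdj fxr ndqpf
Hunk 2: at line 6 remove [toj,gdhd,nacfb] add [mtafy,khogl] -> 13 lines: oyog jqdm movul eddt emib pfvna mtafy khogl bye adq fpcdj fxr ndqpf
Hunk 3: at line 8 remove [bye,adq,fpcdj] add [yrsq,gbzve,ezv] -> 13 lines: oyog jqdm movul eddt emib pfvna mtafy khogl yrsq gbzve ezv fxr ndqpf
Hunk 4: at line 8 remove [yrsq] add [efbg] -> 13 lines: oyog jqdm movul eddt emib pfvna mtafy khogl efbg gbzve ezv fxr ndqpf
Hunk 5: at line 8 remove [gbzve] add [xbvse] -> 13 lines: oyog jqdm movul eddt emib pfvna mtafy khogl efbg xbvse ezv fxr ndqpf
Hunk 6: at line 9 remove [xbvse,ezv] add [avucl,frd] -> 13 lines: oyog jqdm movul eddt emib pfvna mtafy khogl efbg avucl frd fxr ndqpf
Final line count: 13

Answer: 13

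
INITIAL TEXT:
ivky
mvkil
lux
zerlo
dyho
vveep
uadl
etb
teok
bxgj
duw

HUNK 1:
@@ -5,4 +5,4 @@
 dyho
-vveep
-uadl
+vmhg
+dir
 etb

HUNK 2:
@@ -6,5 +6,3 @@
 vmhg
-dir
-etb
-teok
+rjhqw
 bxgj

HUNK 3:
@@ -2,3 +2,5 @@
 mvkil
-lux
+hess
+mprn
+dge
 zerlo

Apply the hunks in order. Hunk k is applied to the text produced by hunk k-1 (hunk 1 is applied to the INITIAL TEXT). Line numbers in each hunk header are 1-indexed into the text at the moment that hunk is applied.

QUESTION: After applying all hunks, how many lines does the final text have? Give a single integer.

Hunk 1: at line 5 remove [vveep,uadl] add [vmhg,dir] -> 11 lines: ivky mvkil lux zerlo dyho vmhg dir etb teok bxgj duw
Hunk 2: at line 6 remove [dir,etb,teok] add [rjhqw] -> 9 lines: ivky mvkil lux zerlo dyho vmhg rjhqw bxgj duw
Hunk 3: at line 2 remove [lux] add [hess,mprn,dge] -> 11 lines: ivky mvkil hess mprn dge zerlo dyho vmhg rjhqw bxgj duw
Final line count: 11

Answer: 11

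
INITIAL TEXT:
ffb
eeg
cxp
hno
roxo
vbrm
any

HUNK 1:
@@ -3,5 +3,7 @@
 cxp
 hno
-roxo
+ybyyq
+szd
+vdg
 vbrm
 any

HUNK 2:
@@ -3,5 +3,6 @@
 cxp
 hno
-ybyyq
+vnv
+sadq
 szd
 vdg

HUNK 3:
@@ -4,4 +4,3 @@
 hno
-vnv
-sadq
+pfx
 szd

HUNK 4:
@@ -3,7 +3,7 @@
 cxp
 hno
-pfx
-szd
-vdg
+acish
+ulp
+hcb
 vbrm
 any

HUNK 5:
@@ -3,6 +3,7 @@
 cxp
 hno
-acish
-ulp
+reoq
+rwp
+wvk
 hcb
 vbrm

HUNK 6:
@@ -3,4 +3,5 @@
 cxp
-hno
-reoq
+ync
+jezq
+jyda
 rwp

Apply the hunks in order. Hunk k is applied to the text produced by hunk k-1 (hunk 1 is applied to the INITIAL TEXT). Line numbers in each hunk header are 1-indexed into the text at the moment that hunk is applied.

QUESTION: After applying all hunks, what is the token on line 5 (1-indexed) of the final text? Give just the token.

Hunk 1: at line 3 remove [roxo] add [ybyyq,szd,vdg] -> 9 lines: ffb eeg cxp hno ybyyq szd vdg vbrm any
Hunk 2: at line 3 remove [ybyyq] add [vnv,sadq] -> 10 lines: ffb eeg cxp hno vnv sadq szd vdg vbrm any
Hunk 3: at line 4 remove [vnv,sadq] add [pfx] -> 9 lines: ffb eeg cxp hno pfx szd vdg vbrm any
Hunk 4: at line 3 remove [pfx,szd,vdg] add [acish,ulp,hcb] -> 9 lines: ffb eeg cxp hno acish ulp hcb vbrm any
Hunk 5: at line 3 remove [acish,ulp] add [reoq,rwp,wvk] -> 10 lines: ffb eeg cxp hno reoq rwp wvk hcb vbrm any
Hunk 6: at line 3 remove [hno,reoq] add [ync,jezq,jyda] -> 11 lines: ffb eeg cxp ync jezq jyda rwp wvk hcb vbrm any
Final line 5: jezq

Answer: jezq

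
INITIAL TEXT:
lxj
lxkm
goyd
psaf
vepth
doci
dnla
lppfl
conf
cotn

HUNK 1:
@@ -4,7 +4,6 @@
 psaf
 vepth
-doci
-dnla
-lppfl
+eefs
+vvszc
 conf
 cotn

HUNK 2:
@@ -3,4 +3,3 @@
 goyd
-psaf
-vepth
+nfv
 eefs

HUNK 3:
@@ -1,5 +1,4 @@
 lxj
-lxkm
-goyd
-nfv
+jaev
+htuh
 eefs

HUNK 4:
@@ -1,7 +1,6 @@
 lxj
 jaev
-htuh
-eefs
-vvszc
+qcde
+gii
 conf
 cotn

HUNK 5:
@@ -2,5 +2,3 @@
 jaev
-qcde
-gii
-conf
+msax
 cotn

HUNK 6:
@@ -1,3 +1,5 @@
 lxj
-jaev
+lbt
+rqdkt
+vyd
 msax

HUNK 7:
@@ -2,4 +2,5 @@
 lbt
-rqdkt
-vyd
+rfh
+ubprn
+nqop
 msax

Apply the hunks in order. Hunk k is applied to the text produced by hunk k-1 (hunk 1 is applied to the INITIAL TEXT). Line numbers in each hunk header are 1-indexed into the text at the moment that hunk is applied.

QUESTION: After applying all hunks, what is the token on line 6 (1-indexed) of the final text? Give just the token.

Answer: msax

Derivation:
Hunk 1: at line 4 remove [doci,dnla,lppfl] add [eefs,vvszc] -> 9 lines: lxj lxkm goyd psaf vepth eefs vvszc conf cotn
Hunk 2: at line 3 remove [psaf,vepth] add [nfv] -> 8 lines: lxj lxkm goyd nfv eefs vvszc conf cotn
Hunk 3: at line 1 remove [lxkm,goyd,nfv] add [jaev,htuh] -> 7 lines: lxj jaev htuh eefs vvszc conf cotn
Hunk 4: at line 1 remove [htuh,eefs,vvszc] add [qcde,gii] -> 6 lines: lxj jaev qcde gii conf cotn
Hunk 5: at line 2 remove [qcde,gii,conf] add [msax] -> 4 lines: lxj jaev msax cotn
Hunk 6: at line 1 remove [jaev] add [lbt,rqdkt,vyd] -> 6 lines: lxj lbt rqdkt vyd msax cotn
Hunk 7: at line 2 remove [rqdkt,vyd] add [rfh,ubprn,nqop] -> 7 lines: lxj lbt rfh ubprn nqop msax cotn
Final line 6: msax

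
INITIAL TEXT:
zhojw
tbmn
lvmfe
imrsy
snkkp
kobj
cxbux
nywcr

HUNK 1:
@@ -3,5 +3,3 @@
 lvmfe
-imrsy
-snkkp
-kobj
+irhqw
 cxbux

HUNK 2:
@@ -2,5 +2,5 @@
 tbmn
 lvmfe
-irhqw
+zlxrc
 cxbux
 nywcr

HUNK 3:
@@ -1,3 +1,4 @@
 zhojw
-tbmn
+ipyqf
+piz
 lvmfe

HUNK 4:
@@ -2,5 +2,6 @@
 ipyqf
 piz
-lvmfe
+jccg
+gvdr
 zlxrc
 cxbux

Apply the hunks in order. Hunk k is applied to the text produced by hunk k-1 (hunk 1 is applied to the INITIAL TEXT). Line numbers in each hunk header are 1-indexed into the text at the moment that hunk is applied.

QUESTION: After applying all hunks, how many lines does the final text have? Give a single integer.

Answer: 8

Derivation:
Hunk 1: at line 3 remove [imrsy,snkkp,kobj] add [irhqw] -> 6 lines: zhojw tbmn lvmfe irhqw cxbux nywcr
Hunk 2: at line 2 remove [irhqw] add [zlxrc] -> 6 lines: zhojw tbmn lvmfe zlxrc cxbux nywcr
Hunk 3: at line 1 remove [tbmn] add [ipyqf,piz] -> 7 lines: zhojw ipyqf piz lvmfe zlxrc cxbux nywcr
Hunk 4: at line 2 remove [lvmfe] add [jccg,gvdr] -> 8 lines: zhojw ipyqf piz jccg gvdr zlxrc cxbux nywcr
Final line count: 8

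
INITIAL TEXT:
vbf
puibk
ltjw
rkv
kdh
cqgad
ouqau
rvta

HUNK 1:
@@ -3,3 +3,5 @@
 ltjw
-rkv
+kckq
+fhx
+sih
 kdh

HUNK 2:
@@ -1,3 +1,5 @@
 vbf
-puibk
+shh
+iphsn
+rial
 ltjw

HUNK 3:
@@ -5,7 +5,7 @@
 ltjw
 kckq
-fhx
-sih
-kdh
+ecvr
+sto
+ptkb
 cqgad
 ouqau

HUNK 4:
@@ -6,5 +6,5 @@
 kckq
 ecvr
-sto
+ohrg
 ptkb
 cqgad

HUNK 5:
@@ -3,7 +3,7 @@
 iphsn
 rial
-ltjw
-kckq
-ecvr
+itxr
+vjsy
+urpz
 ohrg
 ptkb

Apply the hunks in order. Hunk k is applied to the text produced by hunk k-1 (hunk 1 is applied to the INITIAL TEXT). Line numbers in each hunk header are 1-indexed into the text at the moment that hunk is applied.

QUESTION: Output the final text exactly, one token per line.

Hunk 1: at line 3 remove [rkv] add [kckq,fhx,sih] -> 10 lines: vbf puibk ltjw kckq fhx sih kdh cqgad ouqau rvta
Hunk 2: at line 1 remove [puibk] add [shh,iphsn,rial] -> 12 lines: vbf shh iphsn rial ltjw kckq fhx sih kdh cqgad ouqau rvta
Hunk 3: at line 5 remove [fhx,sih,kdh] add [ecvr,sto,ptkb] -> 12 lines: vbf shh iphsn rial ltjw kckq ecvr sto ptkb cqgad ouqau rvta
Hunk 4: at line 6 remove [sto] add [ohrg] -> 12 lines: vbf shh iphsn rial ltjw kckq ecvr ohrg ptkb cqgad ouqau rvta
Hunk 5: at line 3 remove [ltjw,kckq,ecvr] add [itxr,vjsy,urpz] -> 12 lines: vbf shh iphsn rial itxr vjsy urpz ohrg ptkb cqgad ouqau rvta

Answer: vbf
shh
iphsn
rial
itxr
vjsy
urpz
ohrg
ptkb
cqgad
ouqau
rvta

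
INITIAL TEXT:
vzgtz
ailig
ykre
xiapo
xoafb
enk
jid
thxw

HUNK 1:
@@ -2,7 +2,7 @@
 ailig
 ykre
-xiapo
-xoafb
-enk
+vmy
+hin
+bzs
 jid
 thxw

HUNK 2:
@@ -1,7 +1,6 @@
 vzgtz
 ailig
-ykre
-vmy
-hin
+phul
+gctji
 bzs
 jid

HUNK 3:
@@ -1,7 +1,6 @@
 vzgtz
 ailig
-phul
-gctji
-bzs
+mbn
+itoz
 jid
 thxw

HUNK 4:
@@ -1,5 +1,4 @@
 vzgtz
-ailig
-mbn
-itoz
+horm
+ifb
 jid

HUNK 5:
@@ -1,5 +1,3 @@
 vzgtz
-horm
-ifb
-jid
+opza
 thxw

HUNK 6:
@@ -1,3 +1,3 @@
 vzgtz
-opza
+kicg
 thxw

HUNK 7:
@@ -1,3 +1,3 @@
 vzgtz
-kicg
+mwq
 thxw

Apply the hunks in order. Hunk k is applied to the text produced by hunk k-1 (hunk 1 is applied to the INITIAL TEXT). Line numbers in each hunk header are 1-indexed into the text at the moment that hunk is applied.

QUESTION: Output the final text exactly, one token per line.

Answer: vzgtz
mwq
thxw

Derivation:
Hunk 1: at line 2 remove [xiapo,xoafb,enk] add [vmy,hin,bzs] -> 8 lines: vzgtz ailig ykre vmy hin bzs jid thxw
Hunk 2: at line 1 remove [ykre,vmy,hin] add [phul,gctji] -> 7 lines: vzgtz ailig phul gctji bzs jid thxw
Hunk 3: at line 1 remove [phul,gctji,bzs] add [mbn,itoz] -> 6 lines: vzgtz ailig mbn itoz jid thxw
Hunk 4: at line 1 remove [ailig,mbn,itoz] add [horm,ifb] -> 5 lines: vzgtz horm ifb jid thxw
Hunk 5: at line 1 remove [horm,ifb,jid] add [opza] -> 3 lines: vzgtz opza thxw
Hunk 6: at line 1 remove [opza] add [kicg] -> 3 lines: vzgtz kicg thxw
Hunk 7: at line 1 remove [kicg] add [mwq] -> 3 lines: vzgtz mwq thxw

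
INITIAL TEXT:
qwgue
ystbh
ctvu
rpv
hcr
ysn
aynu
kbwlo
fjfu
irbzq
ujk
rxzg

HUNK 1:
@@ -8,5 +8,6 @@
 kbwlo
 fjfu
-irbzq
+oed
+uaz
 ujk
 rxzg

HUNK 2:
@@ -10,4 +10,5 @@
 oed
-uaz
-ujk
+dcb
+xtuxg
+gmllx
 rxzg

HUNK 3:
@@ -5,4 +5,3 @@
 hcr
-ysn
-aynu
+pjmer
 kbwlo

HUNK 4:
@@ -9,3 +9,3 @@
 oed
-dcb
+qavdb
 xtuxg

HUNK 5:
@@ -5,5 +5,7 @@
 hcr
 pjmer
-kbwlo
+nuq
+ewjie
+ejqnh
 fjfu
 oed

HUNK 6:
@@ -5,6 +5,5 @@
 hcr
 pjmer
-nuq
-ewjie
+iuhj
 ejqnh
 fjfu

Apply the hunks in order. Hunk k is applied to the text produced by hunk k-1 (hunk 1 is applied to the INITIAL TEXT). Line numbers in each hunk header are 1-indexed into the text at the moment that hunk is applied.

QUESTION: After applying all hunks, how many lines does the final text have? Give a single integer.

Answer: 14

Derivation:
Hunk 1: at line 8 remove [irbzq] add [oed,uaz] -> 13 lines: qwgue ystbh ctvu rpv hcr ysn aynu kbwlo fjfu oed uaz ujk rxzg
Hunk 2: at line 10 remove [uaz,ujk] add [dcb,xtuxg,gmllx] -> 14 lines: qwgue ystbh ctvu rpv hcr ysn aynu kbwlo fjfu oed dcb xtuxg gmllx rxzg
Hunk 3: at line 5 remove [ysn,aynu] add [pjmer] -> 13 lines: qwgue ystbh ctvu rpv hcr pjmer kbwlo fjfu oed dcb xtuxg gmllx rxzg
Hunk 4: at line 9 remove [dcb] add [qavdb] -> 13 lines: qwgue ystbh ctvu rpv hcr pjmer kbwlo fjfu oed qavdb xtuxg gmllx rxzg
Hunk 5: at line 5 remove [kbwlo] add [nuq,ewjie,ejqnh] -> 15 lines: qwgue ystbh ctvu rpv hcr pjmer nuq ewjie ejqnh fjfu oed qavdb xtuxg gmllx rxzg
Hunk 6: at line 5 remove [nuq,ewjie] add [iuhj] -> 14 lines: qwgue ystbh ctvu rpv hcr pjmer iuhj ejqnh fjfu oed qavdb xtuxg gmllx rxzg
Final line count: 14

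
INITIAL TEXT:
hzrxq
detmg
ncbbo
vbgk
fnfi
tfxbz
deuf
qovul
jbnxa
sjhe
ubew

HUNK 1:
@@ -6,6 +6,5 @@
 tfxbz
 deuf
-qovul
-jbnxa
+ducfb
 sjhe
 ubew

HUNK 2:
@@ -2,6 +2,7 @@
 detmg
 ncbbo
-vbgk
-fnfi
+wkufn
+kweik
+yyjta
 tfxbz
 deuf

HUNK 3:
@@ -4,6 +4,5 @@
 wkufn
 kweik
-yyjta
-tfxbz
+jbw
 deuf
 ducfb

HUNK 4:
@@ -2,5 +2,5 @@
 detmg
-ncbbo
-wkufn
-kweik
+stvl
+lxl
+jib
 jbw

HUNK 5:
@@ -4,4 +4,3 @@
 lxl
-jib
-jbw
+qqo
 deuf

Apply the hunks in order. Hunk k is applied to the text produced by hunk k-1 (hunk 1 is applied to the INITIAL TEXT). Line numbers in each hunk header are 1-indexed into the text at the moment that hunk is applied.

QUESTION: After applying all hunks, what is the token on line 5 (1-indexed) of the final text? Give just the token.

Hunk 1: at line 6 remove [qovul,jbnxa] add [ducfb] -> 10 lines: hzrxq detmg ncbbo vbgk fnfi tfxbz deuf ducfb sjhe ubew
Hunk 2: at line 2 remove [vbgk,fnfi] add [wkufn,kweik,yyjta] -> 11 lines: hzrxq detmg ncbbo wkufn kweik yyjta tfxbz deuf ducfb sjhe ubew
Hunk 3: at line 4 remove [yyjta,tfxbz] add [jbw] -> 10 lines: hzrxq detmg ncbbo wkufn kweik jbw deuf ducfb sjhe ubew
Hunk 4: at line 2 remove [ncbbo,wkufn,kweik] add [stvl,lxl,jib] -> 10 lines: hzrxq detmg stvl lxl jib jbw deuf ducfb sjhe ubew
Hunk 5: at line 4 remove [jib,jbw] add [qqo] -> 9 lines: hzrxq detmg stvl lxl qqo deuf ducfb sjhe ubew
Final line 5: qqo

Answer: qqo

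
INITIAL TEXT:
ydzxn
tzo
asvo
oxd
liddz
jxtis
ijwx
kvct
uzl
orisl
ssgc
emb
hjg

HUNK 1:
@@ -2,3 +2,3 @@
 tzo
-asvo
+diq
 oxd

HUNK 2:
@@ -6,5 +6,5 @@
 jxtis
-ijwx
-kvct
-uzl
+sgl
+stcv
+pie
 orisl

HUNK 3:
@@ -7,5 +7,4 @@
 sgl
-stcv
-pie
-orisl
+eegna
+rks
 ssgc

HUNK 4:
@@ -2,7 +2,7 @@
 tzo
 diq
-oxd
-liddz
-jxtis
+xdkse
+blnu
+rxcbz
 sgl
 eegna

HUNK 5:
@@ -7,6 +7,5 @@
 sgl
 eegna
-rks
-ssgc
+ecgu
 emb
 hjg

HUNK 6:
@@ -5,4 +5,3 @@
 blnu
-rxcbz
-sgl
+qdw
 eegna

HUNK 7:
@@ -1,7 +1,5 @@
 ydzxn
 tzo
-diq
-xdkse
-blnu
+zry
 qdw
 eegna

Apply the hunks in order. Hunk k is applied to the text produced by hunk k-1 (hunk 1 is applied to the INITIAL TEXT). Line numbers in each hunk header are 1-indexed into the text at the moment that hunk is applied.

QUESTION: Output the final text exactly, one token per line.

Answer: ydzxn
tzo
zry
qdw
eegna
ecgu
emb
hjg

Derivation:
Hunk 1: at line 2 remove [asvo] add [diq] -> 13 lines: ydzxn tzo diq oxd liddz jxtis ijwx kvct uzl orisl ssgc emb hjg
Hunk 2: at line 6 remove [ijwx,kvct,uzl] add [sgl,stcv,pie] -> 13 lines: ydzxn tzo diq oxd liddz jxtis sgl stcv pie orisl ssgc emb hjg
Hunk 3: at line 7 remove [stcv,pie,orisl] add [eegna,rks] -> 12 lines: ydzxn tzo diq oxd liddz jxtis sgl eegna rks ssgc emb hjg
Hunk 4: at line 2 remove [oxd,liddz,jxtis] add [xdkse,blnu,rxcbz] -> 12 lines: ydzxn tzo diq xdkse blnu rxcbz sgl eegna rks ssgc emb hjg
Hunk 5: at line 7 remove [rks,ssgc] add [ecgu] -> 11 lines: ydzxn tzo diq xdkse blnu rxcbz sgl eegna ecgu emb hjg
Hunk 6: at line 5 remove [rxcbz,sgl] add [qdw] -> 10 lines: ydzxn tzo diq xdkse blnu qdw eegna ecgu emb hjg
Hunk 7: at line 1 remove [diq,xdkse,blnu] add [zry] -> 8 lines: ydzxn tzo zry qdw eegna ecgu emb hjg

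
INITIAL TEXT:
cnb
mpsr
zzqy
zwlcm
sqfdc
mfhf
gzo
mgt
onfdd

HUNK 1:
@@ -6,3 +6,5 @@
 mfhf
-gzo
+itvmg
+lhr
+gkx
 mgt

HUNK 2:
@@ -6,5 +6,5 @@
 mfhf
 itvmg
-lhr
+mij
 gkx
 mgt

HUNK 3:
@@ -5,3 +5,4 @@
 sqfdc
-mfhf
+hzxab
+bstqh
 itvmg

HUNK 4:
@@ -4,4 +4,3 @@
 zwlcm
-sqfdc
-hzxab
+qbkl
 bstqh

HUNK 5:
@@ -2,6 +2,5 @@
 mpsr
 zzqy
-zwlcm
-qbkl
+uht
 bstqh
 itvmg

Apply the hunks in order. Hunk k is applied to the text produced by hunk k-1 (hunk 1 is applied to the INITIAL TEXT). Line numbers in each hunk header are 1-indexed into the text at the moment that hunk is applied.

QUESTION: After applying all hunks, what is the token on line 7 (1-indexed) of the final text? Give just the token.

Hunk 1: at line 6 remove [gzo] add [itvmg,lhr,gkx] -> 11 lines: cnb mpsr zzqy zwlcm sqfdc mfhf itvmg lhr gkx mgt onfdd
Hunk 2: at line 6 remove [lhr] add [mij] -> 11 lines: cnb mpsr zzqy zwlcm sqfdc mfhf itvmg mij gkx mgt onfdd
Hunk 3: at line 5 remove [mfhf] add [hzxab,bstqh] -> 12 lines: cnb mpsr zzqy zwlcm sqfdc hzxab bstqh itvmg mij gkx mgt onfdd
Hunk 4: at line 4 remove [sqfdc,hzxab] add [qbkl] -> 11 lines: cnb mpsr zzqy zwlcm qbkl bstqh itvmg mij gkx mgt onfdd
Hunk 5: at line 2 remove [zwlcm,qbkl] add [uht] -> 10 lines: cnb mpsr zzqy uht bstqh itvmg mij gkx mgt onfdd
Final line 7: mij

Answer: mij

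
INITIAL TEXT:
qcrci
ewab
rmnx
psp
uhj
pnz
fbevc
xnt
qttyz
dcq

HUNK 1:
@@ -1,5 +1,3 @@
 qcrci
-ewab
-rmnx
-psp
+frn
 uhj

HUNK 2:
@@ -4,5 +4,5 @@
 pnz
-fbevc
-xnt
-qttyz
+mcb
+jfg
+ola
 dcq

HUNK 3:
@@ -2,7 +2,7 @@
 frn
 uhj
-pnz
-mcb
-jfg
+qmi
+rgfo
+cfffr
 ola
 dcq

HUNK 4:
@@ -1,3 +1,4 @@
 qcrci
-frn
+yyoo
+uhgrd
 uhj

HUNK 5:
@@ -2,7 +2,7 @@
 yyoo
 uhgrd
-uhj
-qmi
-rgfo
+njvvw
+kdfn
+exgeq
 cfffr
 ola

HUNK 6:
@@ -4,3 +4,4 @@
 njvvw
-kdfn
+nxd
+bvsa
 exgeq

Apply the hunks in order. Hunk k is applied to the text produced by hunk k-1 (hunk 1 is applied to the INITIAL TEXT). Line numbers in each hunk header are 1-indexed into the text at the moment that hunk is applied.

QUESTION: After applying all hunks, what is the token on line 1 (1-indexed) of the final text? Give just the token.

Hunk 1: at line 1 remove [ewab,rmnx,psp] add [frn] -> 8 lines: qcrci frn uhj pnz fbevc xnt qttyz dcq
Hunk 2: at line 4 remove [fbevc,xnt,qttyz] add [mcb,jfg,ola] -> 8 lines: qcrci frn uhj pnz mcb jfg ola dcq
Hunk 3: at line 2 remove [pnz,mcb,jfg] add [qmi,rgfo,cfffr] -> 8 lines: qcrci frn uhj qmi rgfo cfffr ola dcq
Hunk 4: at line 1 remove [frn] add [yyoo,uhgrd] -> 9 lines: qcrci yyoo uhgrd uhj qmi rgfo cfffr ola dcq
Hunk 5: at line 2 remove [uhj,qmi,rgfo] add [njvvw,kdfn,exgeq] -> 9 lines: qcrci yyoo uhgrd njvvw kdfn exgeq cfffr ola dcq
Hunk 6: at line 4 remove [kdfn] add [nxd,bvsa] -> 10 lines: qcrci yyoo uhgrd njvvw nxd bvsa exgeq cfffr ola dcq
Final line 1: qcrci

Answer: qcrci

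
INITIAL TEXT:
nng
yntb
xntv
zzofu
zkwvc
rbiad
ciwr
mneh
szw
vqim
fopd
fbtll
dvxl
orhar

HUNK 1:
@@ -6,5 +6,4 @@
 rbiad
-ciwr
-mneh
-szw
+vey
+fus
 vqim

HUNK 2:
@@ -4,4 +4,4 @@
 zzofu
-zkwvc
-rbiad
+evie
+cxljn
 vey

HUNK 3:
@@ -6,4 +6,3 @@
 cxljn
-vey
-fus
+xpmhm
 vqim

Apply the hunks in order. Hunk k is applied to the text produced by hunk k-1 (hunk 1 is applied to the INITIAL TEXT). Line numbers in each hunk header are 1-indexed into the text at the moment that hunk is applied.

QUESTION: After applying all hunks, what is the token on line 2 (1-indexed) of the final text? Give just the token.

Answer: yntb

Derivation:
Hunk 1: at line 6 remove [ciwr,mneh,szw] add [vey,fus] -> 13 lines: nng yntb xntv zzofu zkwvc rbiad vey fus vqim fopd fbtll dvxl orhar
Hunk 2: at line 4 remove [zkwvc,rbiad] add [evie,cxljn] -> 13 lines: nng yntb xntv zzofu evie cxljn vey fus vqim fopd fbtll dvxl orhar
Hunk 3: at line 6 remove [vey,fus] add [xpmhm] -> 12 lines: nng yntb xntv zzofu evie cxljn xpmhm vqim fopd fbtll dvxl orhar
Final line 2: yntb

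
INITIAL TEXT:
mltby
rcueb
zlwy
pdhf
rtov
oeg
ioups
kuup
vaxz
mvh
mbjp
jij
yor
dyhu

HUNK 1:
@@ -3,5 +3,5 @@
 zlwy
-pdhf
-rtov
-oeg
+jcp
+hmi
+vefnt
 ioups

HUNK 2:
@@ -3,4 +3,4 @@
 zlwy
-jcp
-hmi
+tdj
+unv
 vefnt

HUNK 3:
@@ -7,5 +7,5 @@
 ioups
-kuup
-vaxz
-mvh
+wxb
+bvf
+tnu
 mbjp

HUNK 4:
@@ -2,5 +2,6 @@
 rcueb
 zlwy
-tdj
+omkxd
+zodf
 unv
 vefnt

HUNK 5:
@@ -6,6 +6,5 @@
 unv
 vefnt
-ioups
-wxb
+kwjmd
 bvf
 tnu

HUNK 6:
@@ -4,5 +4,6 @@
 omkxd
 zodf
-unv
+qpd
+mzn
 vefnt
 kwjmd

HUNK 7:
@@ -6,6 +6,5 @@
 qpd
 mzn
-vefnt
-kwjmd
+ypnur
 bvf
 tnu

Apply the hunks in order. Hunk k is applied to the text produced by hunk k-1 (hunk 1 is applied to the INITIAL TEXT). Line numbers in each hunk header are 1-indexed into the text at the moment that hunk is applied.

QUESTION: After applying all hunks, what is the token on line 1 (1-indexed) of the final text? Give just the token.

Hunk 1: at line 3 remove [pdhf,rtov,oeg] add [jcp,hmi,vefnt] -> 14 lines: mltby rcueb zlwy jcp hmi vefnt ioups kuup vaxz mvh mbjp jij yor dyhu
Hunk 2: at line 3 remove [jcp,hmi] add [tdj,unv] -> 14 lines: mltby rcueb zlwy tdj unv vefnt ioups kuup vaxz mvh mbjp jij yor dyhu
Hunk 3: at line 7 remove [kuup,vaxz,mvh] add [wxb,bvf,tnu] -> 14 lines: mltby rcueb zlwy tdj unv vefnt ioups wxb bvf tnu mbjp jij yor dyhu
Hunk 4: at line 2 remove [tdj] add [omkxd,zodf] -> 15 lines: mltby rcueb zlwy omkxd zodf unv vefnt ioups wxb bvf tnu mbjp jij yor dyhu
Hunk 5: at line 6 remove [ioups,wxb] add [kwjmd] -> 14 lines: mltby rcueb zlwy omkxd zodf unv vefnt kwjmd bvf tnu mbjp jij yor dyhu
Hunk 6: at line 4 remove [unv] add [qpd,mzn] -> 15 lines: mltby rcueb zlwy omkxd zodf qpd mzn vefnt kwjmd bvf tnu mbjp jij yor dyhu
Hunk 7: at line 6 remove [vefnt,kwjmd] add [ypnur] -> 14 lines: mltby rcueb zlwy omkxd zodf qpd mzn ypnur bvf tnu mbjp jij yor dyhu
Final line 1: mltby

Answer: mltby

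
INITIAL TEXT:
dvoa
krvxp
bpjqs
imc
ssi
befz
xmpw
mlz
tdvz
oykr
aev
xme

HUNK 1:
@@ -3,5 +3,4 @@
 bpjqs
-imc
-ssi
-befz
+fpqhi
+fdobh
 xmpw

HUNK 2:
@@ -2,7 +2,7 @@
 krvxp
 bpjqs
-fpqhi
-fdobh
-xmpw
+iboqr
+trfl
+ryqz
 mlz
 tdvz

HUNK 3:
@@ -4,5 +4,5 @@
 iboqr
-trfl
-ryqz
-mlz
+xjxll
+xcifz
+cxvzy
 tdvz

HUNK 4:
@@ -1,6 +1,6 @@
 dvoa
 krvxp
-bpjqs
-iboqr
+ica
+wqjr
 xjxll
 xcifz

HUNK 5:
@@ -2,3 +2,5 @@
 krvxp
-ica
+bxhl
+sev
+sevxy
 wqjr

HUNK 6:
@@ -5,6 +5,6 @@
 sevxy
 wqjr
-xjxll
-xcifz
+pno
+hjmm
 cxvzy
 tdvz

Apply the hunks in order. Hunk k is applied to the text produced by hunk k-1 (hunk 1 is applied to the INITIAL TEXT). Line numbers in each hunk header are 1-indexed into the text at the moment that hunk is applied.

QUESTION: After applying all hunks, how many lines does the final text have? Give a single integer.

Answer: 13

Derivation:
Hunk 1: at line 3 remove [imc,ssi,befz] add [fpqhi,fdobh] -> 11 lines: dvoa krvxp bpjqs fpqhi fdobh xmpw mlz tdvz oykr aev xme
Hunk 2: at line 2 remove [fpqhi,fdobh,xmpw] add [iboqr,trfl,ryqz] -> 11 lines: dvoa krvxp bpjqs iboqr trfl ryqz mlz tdvz oykr aev xme
Hunk 3: at line 4 remove [trfl,ryqz,mlz] add [xjxll,xcifz,cxvzy] -> 11 lines: dvoa krvxp bpjqs iboqr xjxll xcifz cxvzy tdvz oykr aev xme
Hunk 4: at line 1 remove [bpjqs,iboqr] add [ica,wqjr] -> 11 lines: dvoa krvxp ica wqjr xjxll xcifz cxvzy tdvz oykr aev xme
Hunk 5: at line 2 remove [ica] add [bxhl,sev,sevxy] -> 13 lines: dvoa krvxp bxhl sev sevxy wqjr xjxll xcifz cxvzy tdvz oykr aev xme
Hunk 6: at line 5 remove [xjxll,xcifz] add [pno,hjmm] -> 13 lines: dvoa krvxp bxhl sev sevxy wqjr pno hjmm cxvzy tdvz oykr aev xme
Final line count: 13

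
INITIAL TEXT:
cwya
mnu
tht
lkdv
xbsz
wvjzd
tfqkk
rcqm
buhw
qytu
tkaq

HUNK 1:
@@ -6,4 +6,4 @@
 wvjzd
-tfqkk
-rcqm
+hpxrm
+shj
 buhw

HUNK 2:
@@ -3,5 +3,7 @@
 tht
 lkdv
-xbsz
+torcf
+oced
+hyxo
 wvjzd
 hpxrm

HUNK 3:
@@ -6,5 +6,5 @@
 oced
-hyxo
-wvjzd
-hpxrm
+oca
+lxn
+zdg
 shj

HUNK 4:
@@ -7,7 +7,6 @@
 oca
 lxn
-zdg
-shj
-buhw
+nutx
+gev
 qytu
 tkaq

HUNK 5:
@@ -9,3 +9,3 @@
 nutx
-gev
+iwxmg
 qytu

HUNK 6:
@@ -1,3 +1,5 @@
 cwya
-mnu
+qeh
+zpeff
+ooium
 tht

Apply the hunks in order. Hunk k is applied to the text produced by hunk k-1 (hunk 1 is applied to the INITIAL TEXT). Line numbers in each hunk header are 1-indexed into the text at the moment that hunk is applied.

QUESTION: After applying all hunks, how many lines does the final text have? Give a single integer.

Answer: 14

Derivation:
Hunk 1: at line 6 remove [tfqkk,rcqm] add [hpxrm,shj] -> 11 lines: cwya mnu tht lkdv xbsz wvjzd hpxrm shj buhw qytu tkaq
Hunk 2: at line 3 remove [xbsz] add [torcf,oced,hyxo] -> 13 lines: cwya mnu tht lkdv torcf oced hyxo wvjzd hpxrm shj buhw qytu tkaq
Hunk 3: at line 6 remove [hyxo,wvjzd,hpxrm] add [oca,lxn,zdg] -> 13 lines: cwya mnu tht lkdv torcf oced oca lxn zdg shj buhw qytu tkaq
Hunk 4: at line 7 remove [zdg,shj,buhw] add [nutx,gev] -> 12 lines: cwya mnu tht lkdv torcf oced oca lxn nutx gev qytu tkaq
Hunk 5: at line 9 remove [gev] add [iwxmg] -> 12 lines: cwya mnu tht lkdv torcf oced oca lxn nutx iwxmg qytu tkaq
Hunk 6: at line 1 remove [mnu] add [qeh,zpeff,ooium] -> 14 lines: cwya qeh zpeff ooium tht lkdv torcf oced oca lxn nutx iwxmg qytu tkaq
Final line count: 14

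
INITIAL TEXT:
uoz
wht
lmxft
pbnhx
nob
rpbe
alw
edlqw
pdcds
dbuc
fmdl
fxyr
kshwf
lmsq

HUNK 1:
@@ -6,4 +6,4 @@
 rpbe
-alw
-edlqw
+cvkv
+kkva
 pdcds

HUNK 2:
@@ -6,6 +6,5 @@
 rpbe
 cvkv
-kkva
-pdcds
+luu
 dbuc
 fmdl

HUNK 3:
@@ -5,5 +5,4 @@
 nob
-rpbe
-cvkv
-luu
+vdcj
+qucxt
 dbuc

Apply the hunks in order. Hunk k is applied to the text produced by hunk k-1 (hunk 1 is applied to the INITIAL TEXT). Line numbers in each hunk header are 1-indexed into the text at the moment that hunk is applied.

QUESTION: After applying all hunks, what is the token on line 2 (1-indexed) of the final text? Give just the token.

Answer: wht

Derivation:
Hunk 1: at line 6 remove [alw,edlqw] add [cvkv,kkva] -> 14 lines: uoz wht lmxft pbnhx nob rpbe cvkv kkva pdcds dbuc fmdl fxyr kshwf lmsq
Hunk 2: at line 6 remove [kkva,pdcds] add [luu] -> 13 lines: uoz wht lmxft pbnhx nob rpbe cvkv luu dbuc fmdl fxyr kshwf lmsq
Hunk 3: at line 5 remove [rpbe,cvkv,luu] add [vdcj,qucxt] -> 12 lines: uoz wht lmxft pbnhx nob vdcj qucxt dbuc fmdl fxyr kshwf lmsq
Final line 2: wht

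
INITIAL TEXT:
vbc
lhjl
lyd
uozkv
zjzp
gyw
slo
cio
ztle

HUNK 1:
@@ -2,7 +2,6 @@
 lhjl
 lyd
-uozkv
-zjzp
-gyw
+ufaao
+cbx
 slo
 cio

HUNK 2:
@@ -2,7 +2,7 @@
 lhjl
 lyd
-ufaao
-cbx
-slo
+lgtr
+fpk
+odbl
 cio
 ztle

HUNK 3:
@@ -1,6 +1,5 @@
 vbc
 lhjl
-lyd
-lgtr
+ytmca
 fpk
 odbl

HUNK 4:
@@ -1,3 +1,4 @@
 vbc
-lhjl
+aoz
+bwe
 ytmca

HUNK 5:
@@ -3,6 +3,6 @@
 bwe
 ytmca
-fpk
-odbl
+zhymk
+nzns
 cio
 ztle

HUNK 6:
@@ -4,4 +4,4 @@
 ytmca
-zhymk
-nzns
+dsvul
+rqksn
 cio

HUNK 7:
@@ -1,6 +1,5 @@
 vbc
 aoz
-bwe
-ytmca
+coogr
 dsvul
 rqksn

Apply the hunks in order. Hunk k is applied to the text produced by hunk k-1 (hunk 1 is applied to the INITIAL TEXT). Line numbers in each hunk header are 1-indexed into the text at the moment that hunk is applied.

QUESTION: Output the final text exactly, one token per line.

Answer: vbc
aoz
coogr
dsvul
rqksn
cio
ztle

Derivation:
Hunk 1: at line 2 remove [uozkv,zjzp,gyw] add [ufaao,cbx] -> 8 lines: vbc lhjl lyd ufaao cbx slo cio ztle
Hunk 2: at line 2 remove [ufaao,cbx,slo] add [lgtr,fpk,odbl] -> 8 lines: vbc lhjl lyd lgtr fpk odbl cio ztle
Hunk 3: at line 1 remove [lyd,lgtr] add [ytmca] -> 7 lines: vbc lhjl ytmca fpk odbl cio ztle
Hunk 4: at line 1 remove [lhjl] add [aoz,bwe] -> 8 lines: vbc aoz bwe ytmca fpk odbl cio ztle
Hunk 5: at line 3 remove [fpk,odbl] add [zhymk,nzns] -> 8 lines: vbc aoz bwe ytmca zhymk nzns cio ztle
Hunk 6: at line 4 remove [zhymk,nzns] add [dsvul,rqksn] -> 8 lines: vbc aoz bwe ytmca dsvul rqksn cio ztle
Hunk 7: at line 1 remove [bwe,ytmca] add [coogr] -> 7 lines: vbc aoz coogr dsvul rqksn cio ztle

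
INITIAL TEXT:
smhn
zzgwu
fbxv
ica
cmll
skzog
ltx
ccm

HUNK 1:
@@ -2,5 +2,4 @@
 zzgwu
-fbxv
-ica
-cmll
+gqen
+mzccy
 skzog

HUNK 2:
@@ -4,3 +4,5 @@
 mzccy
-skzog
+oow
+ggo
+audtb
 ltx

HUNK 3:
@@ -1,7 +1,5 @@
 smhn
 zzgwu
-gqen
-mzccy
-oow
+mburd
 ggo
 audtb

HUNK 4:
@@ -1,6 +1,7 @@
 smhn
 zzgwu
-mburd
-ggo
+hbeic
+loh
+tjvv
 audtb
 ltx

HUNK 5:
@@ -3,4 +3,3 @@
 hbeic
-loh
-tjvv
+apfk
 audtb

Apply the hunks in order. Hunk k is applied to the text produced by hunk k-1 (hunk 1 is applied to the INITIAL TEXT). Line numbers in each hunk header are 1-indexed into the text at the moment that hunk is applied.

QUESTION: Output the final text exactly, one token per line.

Hunk 1: at line 2 remove [fbxv,ica,cmll] add [gqen,mzccy] -> 7 lines: smhn zzgwu gqen mzccy skzog ltx ccm
Hunk 2: at line 4 remove [skzog] add [oow,ggo,audtb] -> 9 lines: smhn zzgwu gqen mzccy oow ggo audtb ltx ccm
Hunk 3: at line 1 remove [gqen,mzccy,oow] add [mburd] -> 7 lines: smhn zzgwu mburd ggo audtb ltx ccm
Hunk 4: at line 1 remove [mburd,ggo] add [hbeic,loh,tjvv] -> 8 lines: smhn zzgwu hbeic loh tjvv audtb ltx ccm
Hunk 5: at line 3 remove [loh,tjvv] add [apfk] -> 7 lines: smhn zzgwu hbeic apfk audtb ltx ccm

Answer: smhn
zzgwu
hbeic
apfk
audtb
ltx
ccm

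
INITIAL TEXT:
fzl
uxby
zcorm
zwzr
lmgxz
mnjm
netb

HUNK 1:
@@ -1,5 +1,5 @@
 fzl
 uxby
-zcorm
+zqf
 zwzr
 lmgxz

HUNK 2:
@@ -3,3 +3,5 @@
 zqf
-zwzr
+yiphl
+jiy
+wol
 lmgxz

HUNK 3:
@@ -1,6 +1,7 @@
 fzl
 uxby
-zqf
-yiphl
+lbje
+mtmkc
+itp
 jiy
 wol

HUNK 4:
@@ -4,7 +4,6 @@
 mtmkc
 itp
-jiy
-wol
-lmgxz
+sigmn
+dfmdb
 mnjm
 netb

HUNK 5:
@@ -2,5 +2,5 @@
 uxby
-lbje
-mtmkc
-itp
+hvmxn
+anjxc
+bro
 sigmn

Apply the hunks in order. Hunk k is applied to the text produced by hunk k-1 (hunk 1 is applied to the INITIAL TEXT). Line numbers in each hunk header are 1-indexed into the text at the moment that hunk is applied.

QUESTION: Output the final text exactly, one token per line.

Answer: fzl
uxby
hvmxn
anjxc
bro
sigmn
dfmdb
mnjm
netb

Derivation:
Hunk 1: at line 1 remove [zcorm] add [zqf] -> 7 lines: fzl uxby zqf zwzr lmgxz mnjm netb
Hunk 2: at line 3 remove [zwzr] add [yiphl,jiy,wol] -> 9 lines: fzl uxby zqf yiphl jiy wol lmgxz mnjm netb
Hunk 3: at line 1 remove [zqf,yiphl] add [lbje,mtmkc,itp] -> 10 lines: fzl uxby lbje mtmkc itp jiy wol lmgxz mnjm netb
Hunk 4: at line 4 remove [jiy,wol,lmgxz] add [sigmn,dfmdb] -> 9 lines: fzl uxby lbje mtmkc itp sigmn dfmdb mnjm netb
Hunk 5: at line 2 remove [lbje,mtmkc,itp] add [hvmxn,anjxc,bro] -> 9 lines: fzl uxby hvmxn anjxc bro sigmn dfmdb mnjm netb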